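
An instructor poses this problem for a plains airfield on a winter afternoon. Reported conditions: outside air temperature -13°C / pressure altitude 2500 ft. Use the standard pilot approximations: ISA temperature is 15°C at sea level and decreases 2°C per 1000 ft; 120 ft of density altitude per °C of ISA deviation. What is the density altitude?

-260 ft

ISA temperature at 2500 ft = 15 − 2 × (2500/1000) = 10°C.
ISA deviation = -13 − 10 = -23°C.
Density altitude = 2500 + 120 × (-23) = 2500 + (-2760) = -260 ft.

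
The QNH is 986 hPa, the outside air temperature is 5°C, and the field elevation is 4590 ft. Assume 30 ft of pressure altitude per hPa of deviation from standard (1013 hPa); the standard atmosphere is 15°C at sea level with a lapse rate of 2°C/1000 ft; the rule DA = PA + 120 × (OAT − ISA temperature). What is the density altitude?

5496 ft

Pressure altitude = 4590 + (1013 − 986) × 30 = 4590 + (+810) = 5400 ft.
ISA temperature at 5400 ft = 15 − 2 × (5400/1000) = 4.2°C.
ISA deviation = 5 − 4.2 = +0.8°C.
Density altitude = 5400 + 120 × (0.8) = 5496 ft.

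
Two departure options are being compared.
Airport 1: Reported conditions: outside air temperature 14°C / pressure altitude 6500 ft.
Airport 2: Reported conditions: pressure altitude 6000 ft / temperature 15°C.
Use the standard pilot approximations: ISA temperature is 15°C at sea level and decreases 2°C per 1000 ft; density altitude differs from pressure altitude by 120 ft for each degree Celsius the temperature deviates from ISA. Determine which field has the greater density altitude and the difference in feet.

Airport 1 by 500 ft

Airport 1: ISA temp = 2°C, deviation +12°C, DA = 6500 + 120 × 12 = 7940 ft.
Airport 2: ISA temp = 3°C, deviation +12°C, DA = 6000 + 120 × 12 = 7440 ft.
Airport 1 is higher by 7940 − 7440 = 500 ft.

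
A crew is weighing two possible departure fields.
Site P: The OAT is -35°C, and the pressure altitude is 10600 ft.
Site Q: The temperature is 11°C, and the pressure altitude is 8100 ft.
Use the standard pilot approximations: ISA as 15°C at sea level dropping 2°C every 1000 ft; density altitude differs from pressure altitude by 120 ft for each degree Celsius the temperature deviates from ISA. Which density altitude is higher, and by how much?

Site Q by 2420 ft

Site P: ISA temp = -6.2°C, deviation -28.8°C, DA = 10600 + 120 × (-28.8) = 7144 ft.
Site Q: ISA temp = -1.2°C, deviation +12.2°C, DA = 8100 + 120 × 12.2 = 9564 ft.
Site Q is higher by 9564 − 7144 = 2420 ft.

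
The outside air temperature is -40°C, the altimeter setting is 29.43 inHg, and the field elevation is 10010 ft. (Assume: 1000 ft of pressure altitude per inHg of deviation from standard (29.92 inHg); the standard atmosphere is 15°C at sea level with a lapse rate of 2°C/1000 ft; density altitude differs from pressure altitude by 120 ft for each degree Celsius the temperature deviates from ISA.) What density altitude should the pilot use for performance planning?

6420 ft

Pressure altitude = 10010 + (29.92 − 29.43) × 1000 = 10010 + (+490) = 10500 ft.
ISA temperature at 10500 ft = 15 − 2 × (10500/1000) = -6°C.
ISA deviation = -40 − (-6) = -34°C.
Density altitude = 10500 + 120 × (-34) = 6420 ft.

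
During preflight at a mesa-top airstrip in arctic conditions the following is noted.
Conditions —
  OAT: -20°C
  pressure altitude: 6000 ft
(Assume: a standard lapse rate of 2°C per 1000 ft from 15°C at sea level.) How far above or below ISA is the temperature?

ISA temperature at 6000 ft = 15 − 2 × (6000/1000) = 3°C.
Deviation = OAT − ISA = -20 − 3 = -23°C.

ISA-23°C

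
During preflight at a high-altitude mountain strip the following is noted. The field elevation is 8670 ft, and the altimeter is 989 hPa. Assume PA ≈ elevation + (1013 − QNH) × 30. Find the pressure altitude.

Pressure correction = (1013 − 989) × 30 = +720 ft.
Pressure altitude = 8670 + (+720) = 9390 ft.

9390 ft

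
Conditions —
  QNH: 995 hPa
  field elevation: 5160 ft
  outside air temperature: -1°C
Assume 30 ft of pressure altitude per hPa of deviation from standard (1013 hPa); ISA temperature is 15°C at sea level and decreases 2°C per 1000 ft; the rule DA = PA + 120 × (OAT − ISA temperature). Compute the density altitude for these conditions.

5148 ft

Pressure altitude = 5160 + (1013 − 995) × 30 = 5160 + (+540) = 5700 ft.
ISA temperature at 5700 ft = 15 − 2 × (5700/1000) = 3.6°C.
ISA deviation = -1 − 3.6 = -4.6°C.
Density altitude = 5700 + 120 × (-4.6) = 5148 ft.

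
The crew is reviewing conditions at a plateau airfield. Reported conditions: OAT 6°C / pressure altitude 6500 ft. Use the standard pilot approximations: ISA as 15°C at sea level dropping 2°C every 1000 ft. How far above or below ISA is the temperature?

ISA+4°C

ISA temperature at 6500 ft = 15 − 2 × (6500/1000) = 2°C.
Deviation = OAT − ISA = 6 − 2 = +4°C.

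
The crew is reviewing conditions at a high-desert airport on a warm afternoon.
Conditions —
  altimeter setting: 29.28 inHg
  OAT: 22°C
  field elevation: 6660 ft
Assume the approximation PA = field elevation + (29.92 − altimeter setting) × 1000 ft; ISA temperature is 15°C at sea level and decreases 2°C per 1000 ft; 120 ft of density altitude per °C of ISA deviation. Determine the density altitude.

9892 ft

Pressure altitude = 6660 + (29.92 − 29.28) × 1000 = 6660 + (+640) = 7300 ft.
ISA temperature at 7300 ft = 15 − 2 × (7300/1000) = 0.4°C.
ISA deviation = 22 − 0.4 = +21.6°C.
Density altitude = 7300 + 120 × (21.6) = 9892 ft.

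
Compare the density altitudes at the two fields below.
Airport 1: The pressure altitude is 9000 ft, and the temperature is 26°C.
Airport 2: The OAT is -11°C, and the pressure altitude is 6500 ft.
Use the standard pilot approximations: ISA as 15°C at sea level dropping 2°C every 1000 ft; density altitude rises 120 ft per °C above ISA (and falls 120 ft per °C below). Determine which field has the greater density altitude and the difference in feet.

Airport 1 by 7540 ft

Airport 1: ISA temp = -3°C, deviation +29°C, DA = 9000 + 120 × 29 = 12480 ft.
Airport 2: ISA temp = 2°C, deviation -13°C, DA = 6500 + 120 × (-13) = 4940 ft.
Airport 1 is higher by 12480 − 4940 = 7540 ft.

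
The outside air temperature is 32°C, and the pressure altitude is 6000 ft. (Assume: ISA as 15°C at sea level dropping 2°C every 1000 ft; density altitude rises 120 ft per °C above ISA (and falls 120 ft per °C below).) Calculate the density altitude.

9480 ft

ISA temperature at 6000 ft = 15 − 2 × (6000/1000) = 3°C.
ISA deviation = 32 − 3 = +29°C.
Density altitude = 6000 + 120 × (29) = 6000 + (+3480) = 9480 ft.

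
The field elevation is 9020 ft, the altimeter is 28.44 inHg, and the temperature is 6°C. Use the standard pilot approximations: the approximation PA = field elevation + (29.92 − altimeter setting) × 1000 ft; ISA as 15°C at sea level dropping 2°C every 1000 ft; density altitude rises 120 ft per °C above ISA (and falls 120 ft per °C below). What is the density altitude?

Pressure altitude = 9020 + (29.92 − 28.44) × 1000 = 9020 + (+1480) = 10500 ft.
ISA temperature at 10500 ft = 15 − 2 × (10500/1000) = -6°C.
ISA deviation = 6 − (-6) = +12°C.
Density altitude = 10500 + 120 × (12) = 11940 ft.

11940 ft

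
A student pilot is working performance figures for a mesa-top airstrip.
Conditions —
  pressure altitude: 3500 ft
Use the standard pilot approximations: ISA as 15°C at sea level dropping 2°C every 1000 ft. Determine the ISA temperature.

8°C

ISA temperature = 15 − 2 × (3500/1000) = 15 − 7 = 8°C.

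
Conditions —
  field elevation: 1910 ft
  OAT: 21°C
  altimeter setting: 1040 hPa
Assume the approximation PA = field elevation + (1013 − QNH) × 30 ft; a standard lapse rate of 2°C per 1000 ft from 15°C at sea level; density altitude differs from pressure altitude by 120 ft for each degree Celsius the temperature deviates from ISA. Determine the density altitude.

2084 ft

Pressure altitude = 1910 + (1013 − 1040) × 30 = 1910 + (-810) = 1100 ft.
ISA temperature at 1100 ft = 15 − 2 × (1100/1000) = 12.8°C.
ISA deviation = 21 − 12.8 = +8.2°C.
Density altitude = 1100 + 120 × (8.2) = 2084 ft.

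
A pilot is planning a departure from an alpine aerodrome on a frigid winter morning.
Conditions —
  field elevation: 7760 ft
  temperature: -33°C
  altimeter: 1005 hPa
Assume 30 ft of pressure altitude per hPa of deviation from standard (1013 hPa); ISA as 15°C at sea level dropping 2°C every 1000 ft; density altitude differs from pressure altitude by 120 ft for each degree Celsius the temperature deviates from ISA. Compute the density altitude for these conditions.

4160 ft

Pressure altitude = 7760 + (1013 − 1005) × 30 = 7760 + (+240) = 8000 ft.
ISA temperature at 8000 ft = 15 − 2 × (8000/1000) = -1°C.
ISA deviation = -33 − (-1) = -32°C.
Density altitude = 8000 + 120 × (-32) = 4160 ft.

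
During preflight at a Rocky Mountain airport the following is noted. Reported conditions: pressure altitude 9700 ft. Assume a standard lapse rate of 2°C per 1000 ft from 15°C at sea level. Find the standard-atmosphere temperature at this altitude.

ISA temperature = 15 − 2 × (9700/1000) = 15 − 19.4 = -4.4°C.

-4.4°C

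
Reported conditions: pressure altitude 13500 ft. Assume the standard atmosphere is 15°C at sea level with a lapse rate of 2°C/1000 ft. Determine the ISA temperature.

-12°C

ISA temperature = 15 − 2 × (13500/1000) = 15 − 27 = -12°C.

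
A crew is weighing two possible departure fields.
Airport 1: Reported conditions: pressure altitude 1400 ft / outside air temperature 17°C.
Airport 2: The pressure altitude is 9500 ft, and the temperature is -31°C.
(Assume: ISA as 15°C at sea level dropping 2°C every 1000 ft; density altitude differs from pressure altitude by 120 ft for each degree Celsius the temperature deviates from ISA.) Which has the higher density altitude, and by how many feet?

Airport 1: ISA temp = 12.2°C, deviation +4.8°C, DA = 1400 + 120 × 4.8 = 1976 ft.
Airport 2: ISA temp = -4°C, deviation -27°C, DA = 9500 + 120 × (-27) = 6260 ft.
Airport 2 is higher by 6260 − 1976 = 4284 ft.

Airport 2 by 4284 ft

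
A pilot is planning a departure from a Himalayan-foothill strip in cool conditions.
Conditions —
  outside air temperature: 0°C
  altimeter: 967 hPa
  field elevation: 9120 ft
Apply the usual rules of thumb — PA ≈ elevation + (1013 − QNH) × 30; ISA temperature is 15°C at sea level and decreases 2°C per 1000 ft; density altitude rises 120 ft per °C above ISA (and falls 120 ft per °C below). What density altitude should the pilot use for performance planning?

11220 ft

Pressure altitude = 9120 + (1013 − 967) × 30 = 9120 + (+1380) = 10500 ft.
ISA temperature at 10500 ft = 15 − 2 × (10500/1000) = -6°C.
ISA deviation = 0 − (-6) = +6°C.
Density altitude = 10500 + 120 × (6) = 11220 ft.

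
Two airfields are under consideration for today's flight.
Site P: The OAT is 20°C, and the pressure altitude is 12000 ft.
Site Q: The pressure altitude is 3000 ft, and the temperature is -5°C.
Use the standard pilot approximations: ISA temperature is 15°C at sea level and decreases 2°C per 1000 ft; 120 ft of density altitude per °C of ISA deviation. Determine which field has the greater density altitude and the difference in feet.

Site P: ISA temp = -9°C, deviation +29°C, DA = 12000 + 120 × 29 = 15480 ft.
Site Q: ISA temp = 9°C, deviation -14°C, DA = 3000 + 120 × (-14) = 1320 ft.
Site P is higher by 15480 − 1320 = 14160 ft.

Site P by 14160 ft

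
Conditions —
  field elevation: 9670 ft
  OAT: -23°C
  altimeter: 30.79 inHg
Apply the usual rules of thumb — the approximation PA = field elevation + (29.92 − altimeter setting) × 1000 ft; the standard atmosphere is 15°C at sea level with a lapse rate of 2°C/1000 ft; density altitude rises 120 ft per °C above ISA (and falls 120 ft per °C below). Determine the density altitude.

Pressure altitude = 9670 + (29.92 − 30.79) × 1000 = 9670 + (-870) = 8800 ft.
ISA temperature at 8800 ft = 15 − 2 × (8800/1000) = -2.6°C.
ISA deviation = -23 − (-2.6) = -20.4°C.
Density altitude = 8800 + 120 × (-20.4) = 6352 ft.

6352 ft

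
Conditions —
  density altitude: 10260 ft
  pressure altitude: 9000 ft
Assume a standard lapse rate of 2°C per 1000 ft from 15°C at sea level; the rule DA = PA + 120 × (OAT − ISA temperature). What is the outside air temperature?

7.5°C

Density altitude − pressure altitude = 10260 − 9000 = +1260 ft.
At 120 ft/°C that is an ISA deviation of 1260/120 = +10.5°C.
ISA temperature at 9000 ft = 15 − 2 × (9000/1000) = -3°C.
OAT = ISA + deviation = -3 + (+10.5) = 7.5°C.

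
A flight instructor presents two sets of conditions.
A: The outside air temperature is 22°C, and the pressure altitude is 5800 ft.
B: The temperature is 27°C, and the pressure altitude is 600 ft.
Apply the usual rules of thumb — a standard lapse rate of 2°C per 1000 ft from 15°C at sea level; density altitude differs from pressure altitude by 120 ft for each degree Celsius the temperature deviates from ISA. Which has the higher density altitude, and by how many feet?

A by 5848 ft

A: ISA temp = 3.4°C, deviation +18.6°C, DA = 5800 + 120 × 18.6 = 8032 ft.
B: ISA temp = 13.8°C, deviation +13.2°C, DA = 600 + 120 × 13.2 = 2184 ft.
A is higher by 8032 − 2184 = 5848 ft.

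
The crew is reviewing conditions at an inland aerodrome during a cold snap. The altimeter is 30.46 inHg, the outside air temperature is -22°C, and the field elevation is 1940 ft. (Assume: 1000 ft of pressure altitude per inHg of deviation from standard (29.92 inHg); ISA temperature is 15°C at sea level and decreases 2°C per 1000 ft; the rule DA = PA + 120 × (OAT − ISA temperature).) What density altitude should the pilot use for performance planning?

-2704 ft

Pressure altitude = 1940 + (29.92 − 30.46) × 1000 = 1940 + (-540) = 1400 ft.
ISA temperature at 1400 ft = 15 − 2 × (1400/1000) = 12.2°C.
ISA deviation = -22 − 12.2 = -34.2°C.
Density altitude = 1400 + 120 × (-34.2) = -2704 ft.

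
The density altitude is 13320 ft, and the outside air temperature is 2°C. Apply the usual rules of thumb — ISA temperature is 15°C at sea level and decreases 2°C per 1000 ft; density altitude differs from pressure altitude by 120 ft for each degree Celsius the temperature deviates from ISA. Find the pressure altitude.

12000 ft

DA = PA + 120 × (OAT − (15 − 2·PA/1000)) = PA + 120·OAT − 1800 + 0.24·PA = 1.24·PA + 120·OAT − 1800.
So 1.24·PA = 13320 − 120 × 2 + 1800 = 14880.
PA = 14880 / 1.24 = 12000 ft.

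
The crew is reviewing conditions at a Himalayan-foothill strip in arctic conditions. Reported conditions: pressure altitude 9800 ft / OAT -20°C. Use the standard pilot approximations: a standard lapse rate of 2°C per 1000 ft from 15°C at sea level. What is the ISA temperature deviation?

ISA-15.4°C

ISA temperature at 9800 ft = 15 − 2 × (9800/1000) = -4.6°C.
Deviation = OAT − ISA = -20 − (-4.6) = -15.4°C.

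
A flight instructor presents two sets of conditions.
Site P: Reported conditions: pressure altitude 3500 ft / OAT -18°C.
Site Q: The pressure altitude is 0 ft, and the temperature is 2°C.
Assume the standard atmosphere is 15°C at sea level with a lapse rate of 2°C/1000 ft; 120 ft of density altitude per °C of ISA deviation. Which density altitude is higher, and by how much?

Site P by 1940 ft

Site P: ISA temp = 8°C, deviation -26°C, DA = 3500 + 120 × (-26) = 380 ft.
Site Q: ISA temp = 15°C, deviation -13°C, DA = 0 + 120 × (-13) = -1560 ft.
Site P is higher by 380 − (-1560) = 1940 ft.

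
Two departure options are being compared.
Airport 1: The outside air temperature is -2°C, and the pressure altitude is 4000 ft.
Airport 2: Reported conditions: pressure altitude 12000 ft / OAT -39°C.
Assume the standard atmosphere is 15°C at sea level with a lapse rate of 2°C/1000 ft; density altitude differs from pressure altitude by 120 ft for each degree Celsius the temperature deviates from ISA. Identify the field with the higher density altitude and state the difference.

Airport 1: ISA temp = 7°C, deviation -9°C, DA = 4000 + 120 × (-9) = 2920 ft.
Airport 2: ISA temp = -9°C, deviation -30°C, DA = 12000 + 120 × (-30) = 8400 ft.
Airport 2 is higher by 8400 − 2920 = 5480 ft.

Airport 2 by 5480 ft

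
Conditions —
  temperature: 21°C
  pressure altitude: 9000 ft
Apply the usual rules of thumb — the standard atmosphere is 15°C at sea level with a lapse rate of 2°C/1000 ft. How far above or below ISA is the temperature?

ISA+24°C

ISA temperature at 9000 ft = 15 − 2 × (9000/1000) = -3°C.
Deviation = OAT − ISA = 21 − (-3) = +24°C.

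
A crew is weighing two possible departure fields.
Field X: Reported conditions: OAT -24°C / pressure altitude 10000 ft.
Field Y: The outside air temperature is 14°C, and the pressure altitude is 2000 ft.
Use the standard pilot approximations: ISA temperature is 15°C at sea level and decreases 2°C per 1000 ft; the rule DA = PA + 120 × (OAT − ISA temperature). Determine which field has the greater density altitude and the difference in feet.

Field X by 5360 ft

Field X: ISA temp = -5°C, deviation -19°C, DA = 10000 + 120 × (-19) = 7720 ft.
Field Y: ISA temp = 11°C, deviation +3°C, DA = 2000 + 120 × 3 = 2360 ft.
Field X is higher by 7720 − 2360 = 5360 ft.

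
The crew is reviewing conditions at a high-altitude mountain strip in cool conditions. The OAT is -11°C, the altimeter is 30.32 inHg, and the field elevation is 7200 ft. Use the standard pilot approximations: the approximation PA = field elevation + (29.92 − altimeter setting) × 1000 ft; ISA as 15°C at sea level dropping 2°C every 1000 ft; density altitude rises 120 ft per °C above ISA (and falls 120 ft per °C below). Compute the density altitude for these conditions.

5312 ft

Pressure altitude = 7200 + (29.92 − 30.32) × 1000 = 7200 + (-400) = 6800 ft.
ISA temperature at 6800 ft = 15 − 2 × (6800/1000) = 1.4°C.
ISA deviation = -11 − 1.4 = -12.4°C.
Density altitude = 6800 + 120 × (-12.4) = 5312 ft.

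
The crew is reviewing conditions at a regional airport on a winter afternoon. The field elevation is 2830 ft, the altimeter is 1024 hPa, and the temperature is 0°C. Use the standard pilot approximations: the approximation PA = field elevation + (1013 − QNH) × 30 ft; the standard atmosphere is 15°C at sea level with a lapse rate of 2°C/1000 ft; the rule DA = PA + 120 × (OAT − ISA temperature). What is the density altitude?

1300 ft

Pressure altitude = 2830 + (1013 − 1024) × 30 = 2830 + (-330) = 2500 ft.
ISA temperature at 2500 ft = 15 − 2 × (2500/1000) = 10°C.
ISA deviation = 0 − 10 = -10°C.
Density altitude = 2500 + 120 × (-10) = 1300 ft.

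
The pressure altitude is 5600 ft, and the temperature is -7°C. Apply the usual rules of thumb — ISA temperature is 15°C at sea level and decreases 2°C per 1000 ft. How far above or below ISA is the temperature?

ISA-10.8°C

ISA temperature at 5600 ft = 15 − 2 × (5600/1000) = 3.8°C.
Deviation = OAT − ISA = -7 − 3.8 = -10.8°C.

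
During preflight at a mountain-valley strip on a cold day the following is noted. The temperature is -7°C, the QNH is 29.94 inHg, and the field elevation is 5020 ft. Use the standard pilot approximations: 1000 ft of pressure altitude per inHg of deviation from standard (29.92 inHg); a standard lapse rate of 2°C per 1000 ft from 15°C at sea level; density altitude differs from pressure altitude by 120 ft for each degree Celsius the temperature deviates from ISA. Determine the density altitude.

Pressure altitude = 5020 + (29.92 − 29.94) × 1000 = 5020 + (-20) = 5000 ft.
ISA temperature at 5000 ft = 15 − 2 × (5000/1000) = 5°C.
ISA deviation = -7 − 5 = -12°C.
Density altitude = 5000 + 120 × (-12) = 3560 ft.

3560 ft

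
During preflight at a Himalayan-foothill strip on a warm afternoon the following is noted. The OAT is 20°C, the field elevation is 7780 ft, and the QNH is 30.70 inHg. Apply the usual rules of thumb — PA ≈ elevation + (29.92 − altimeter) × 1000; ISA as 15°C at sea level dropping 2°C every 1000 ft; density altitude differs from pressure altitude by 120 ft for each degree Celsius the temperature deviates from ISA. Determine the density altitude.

9280 ft

Pressure altitude = 7780 + (29.92 − 30.70) × 1000 = 7780 + (-780) = 7000 ft.
ISA temperature at 7000 ft = 15 − 2 × (7000/1000) = 1°C.
ISA deviation = 20 − 1 = +19°C.
Density altitude = 7000 + 120 × (19) = 9280 ft.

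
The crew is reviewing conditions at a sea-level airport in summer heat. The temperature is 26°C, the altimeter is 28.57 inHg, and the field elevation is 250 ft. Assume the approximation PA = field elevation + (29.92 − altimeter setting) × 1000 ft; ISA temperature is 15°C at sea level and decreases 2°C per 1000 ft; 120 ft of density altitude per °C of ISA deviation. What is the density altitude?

Pressure altitude = 250 + (29.92 − 28.57) × 1000 = 250 + (+1350) = 1600 ft.
ISA temperature at 1600 ft = 15 − 2 × (1600/1000) = 11.8°C.
ISA deviation = 26 − 11.8 = +14.2°C.
Density altitude = 1600 + 120 × (14.2) = 3304 ft.

3304 ft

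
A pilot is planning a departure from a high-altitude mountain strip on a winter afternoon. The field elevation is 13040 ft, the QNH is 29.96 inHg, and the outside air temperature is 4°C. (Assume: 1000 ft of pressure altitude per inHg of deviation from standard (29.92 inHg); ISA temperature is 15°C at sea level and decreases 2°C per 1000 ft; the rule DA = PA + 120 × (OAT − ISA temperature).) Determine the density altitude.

Pressure altitude = 13040 + (29.92 − 29.96) × 1000 = 13040 + (-40) = 13000 ft.
ISA temperature at 13000 ft = 15 − 2 × (13000/1000) = -11°C.
ISA deviation = 4 − (-11) = +15°C.
Density altitude = 13000 + 120 × (15) = 14800 ft.

14800 ft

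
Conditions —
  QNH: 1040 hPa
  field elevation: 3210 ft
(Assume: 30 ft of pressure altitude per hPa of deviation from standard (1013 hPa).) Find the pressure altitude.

2400 ft

Pressure correction = (1013 − 1040) × 30 = -810 ft.
Pressure altitude = 3210 + (-810) = 2400 ft.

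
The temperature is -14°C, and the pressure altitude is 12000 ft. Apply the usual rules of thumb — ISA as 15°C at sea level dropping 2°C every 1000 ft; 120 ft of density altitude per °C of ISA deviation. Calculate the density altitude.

ISA temperature at 12000 ft = 15 − 2 × (12000/1000) = -9°C.
ISA deviation = -14 − (-9) = -5°C.
Density altitude = 12000 + 120 × (-5) = 12000 + (-600) = 11400 ft.

11400 ft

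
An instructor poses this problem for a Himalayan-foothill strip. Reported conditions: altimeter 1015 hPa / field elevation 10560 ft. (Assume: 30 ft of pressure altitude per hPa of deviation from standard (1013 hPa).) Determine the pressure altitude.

10500 ft

Pressure correction = (1013 − 1015) × 30 = -60 ft.
Pressure altitude = 10560 + (-60) = 10500 ft.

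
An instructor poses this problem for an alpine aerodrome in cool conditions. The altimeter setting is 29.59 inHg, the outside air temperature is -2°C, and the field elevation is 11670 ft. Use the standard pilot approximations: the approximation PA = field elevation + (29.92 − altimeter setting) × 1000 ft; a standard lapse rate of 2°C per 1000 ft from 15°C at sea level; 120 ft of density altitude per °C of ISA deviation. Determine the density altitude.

12840 ft

Pressure altitude = 11670 + (29.92 − 29.59) × 1000 = 11670 + (+330) = 12000 ft.
ISA temperature at 12000 ft = 15 − 2 × (12000/1000) = -9°C.
ISA deviation = -2 − (-9) = +7°C.
Density altitude = 12000 + 120 × (7) = 12840 ft.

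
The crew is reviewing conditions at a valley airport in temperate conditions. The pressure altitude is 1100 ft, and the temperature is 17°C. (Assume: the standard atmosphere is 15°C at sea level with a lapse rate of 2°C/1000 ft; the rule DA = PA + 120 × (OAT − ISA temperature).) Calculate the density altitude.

1604 ft

ISA temperature at 1100 ft = 15 − 2 × (1100/1000) = 12.8°C.
ISA deviation = 17 − 12.8 = +4.2°C.
Density altitude = 1100 + 120 × (4.2) = 1100 + (+504) = 1604 ft.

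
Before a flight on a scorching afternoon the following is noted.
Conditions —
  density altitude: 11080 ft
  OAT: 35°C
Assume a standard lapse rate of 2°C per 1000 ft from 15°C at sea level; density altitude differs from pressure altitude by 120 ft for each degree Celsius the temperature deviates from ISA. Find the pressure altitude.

7000 ft

DA = PA + 120 × (OAT − (15 − 2·PA/1000)) = PA + 120·OAT − 1800 + 0.24·PA = 1.24·PA + 120·OAT − 1800.
So 1.24·PA = 11080 − 120 × 35 + 1800 = 8680.
PA = 8680 / 1.24 = 7000 ft.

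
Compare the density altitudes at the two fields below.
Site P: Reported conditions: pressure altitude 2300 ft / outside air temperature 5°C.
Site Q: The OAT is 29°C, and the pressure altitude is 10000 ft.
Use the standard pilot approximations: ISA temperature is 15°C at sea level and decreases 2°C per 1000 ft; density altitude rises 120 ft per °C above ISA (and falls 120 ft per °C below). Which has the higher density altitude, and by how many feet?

Site P: ISA temp = 10.4°C, deviation -5.4°C, DA = 2300 + 120 × (-5.4) = 1652 ft.
Site Q: ISA temp = -5°C, deviation +34°C, DA = 10000 + 120 × 34 = 14080 ft.
Site Q is higher by 14080 − 1652 = 12428 ft.

Site Q by 12428 ft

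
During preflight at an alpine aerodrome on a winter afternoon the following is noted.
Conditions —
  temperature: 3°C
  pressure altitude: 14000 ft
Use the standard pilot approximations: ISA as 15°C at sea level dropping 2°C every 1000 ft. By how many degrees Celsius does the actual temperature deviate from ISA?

ISA temperature at 14000 ft = 15 − 2 × (14000/1000) = -13°C.
Deviation = OAT − ISA = 3 − (-13) = +16°C.

ISA+16°C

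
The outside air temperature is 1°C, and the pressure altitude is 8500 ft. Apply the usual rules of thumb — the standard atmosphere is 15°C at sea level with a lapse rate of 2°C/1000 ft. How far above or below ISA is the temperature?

ISA+3°C

ISA temperature at 8500 ft = 15 − 2 × (8500/1000) = -2°C.
Deviation = OAT − ISA = 1 − (-2) = +3°C.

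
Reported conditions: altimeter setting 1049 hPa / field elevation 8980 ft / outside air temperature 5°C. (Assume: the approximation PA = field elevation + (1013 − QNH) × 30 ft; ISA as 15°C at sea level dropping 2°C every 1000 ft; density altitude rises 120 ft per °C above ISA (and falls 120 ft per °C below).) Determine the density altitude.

Pressure altitude = 8980 + (1013 − 1049) × 30 = 8980 + (-1080) = 7900 ft.
ISA temperature at 7900 ft = 15 − 2 × (7900/1000) = -0.8°C.
ISA deviation = 5 − (-0.8) = +5.8°C.
Density altitude = 7900 + 120 × (5.8) = 8596 ft.

8596 ft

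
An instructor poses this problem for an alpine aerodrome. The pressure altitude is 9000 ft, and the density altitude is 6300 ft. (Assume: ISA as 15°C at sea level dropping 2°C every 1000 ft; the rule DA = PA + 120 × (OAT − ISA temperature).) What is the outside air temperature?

-25.5°C

Density altitude − pressure altitude = 6300 − 9000 = -2700 ft.
At 120 ft/°C that is an ISA deviation of -2700/120 = -22.5°C.
ISA temperature at 9000 ft = 15 − 2 × (9000/1000) = -3°C.
OAT = ISA + deviation = -3 + (-22.5) = -25.5°C.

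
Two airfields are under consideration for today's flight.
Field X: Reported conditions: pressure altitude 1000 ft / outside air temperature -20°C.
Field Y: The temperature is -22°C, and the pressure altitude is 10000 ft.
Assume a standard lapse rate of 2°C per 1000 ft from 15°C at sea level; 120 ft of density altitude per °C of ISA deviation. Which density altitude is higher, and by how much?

Field Y by 10920 ft

Field X: ISA temp = 13°C, deviation -33°C, DA = 1000 + 120 × (-33) = -2960 ft.
Field Y: ISA temp = -5°C, deviation -17°C, DA = 10000 + 120 × (-17) = 7960 ft.
Field Y is higher by 7960 − (-2960) = 10920 ft.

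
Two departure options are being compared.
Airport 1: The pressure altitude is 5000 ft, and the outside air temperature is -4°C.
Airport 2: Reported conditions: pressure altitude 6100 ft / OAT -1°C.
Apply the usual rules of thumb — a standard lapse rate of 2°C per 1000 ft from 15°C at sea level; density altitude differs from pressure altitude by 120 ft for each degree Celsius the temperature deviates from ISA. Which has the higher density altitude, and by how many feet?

Airport 1: ISA temp = 5°C, deviation -9°C, DA = 5000 + 120 × (-9) = 3920 ft.
Airport 2: ISA temp = 2.8°C, deviation -3.8°C, DA = 6100 + 120 × (-3.8) = 5644 ft.
Airport 2 is higher by 5644 − 3920 = 1724 ft.

Airport 2 by 1724 ft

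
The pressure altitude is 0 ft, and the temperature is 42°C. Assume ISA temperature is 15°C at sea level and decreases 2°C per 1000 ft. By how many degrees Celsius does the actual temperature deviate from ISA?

ISA+27°C

ISA temperature at 0 ft = 15 − 2 × (0/1000) = 15°C.
Deviation = OAT − ISA = 42 − 15 = +27°C.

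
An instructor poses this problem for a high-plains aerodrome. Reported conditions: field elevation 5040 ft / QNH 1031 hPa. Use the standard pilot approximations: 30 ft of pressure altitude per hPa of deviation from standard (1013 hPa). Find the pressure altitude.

Pressure correction = (1013 − 1031) × 30 = -540 ft.
Pressure altitude = 5040 + (-540) = 4500 ft.

4500 ft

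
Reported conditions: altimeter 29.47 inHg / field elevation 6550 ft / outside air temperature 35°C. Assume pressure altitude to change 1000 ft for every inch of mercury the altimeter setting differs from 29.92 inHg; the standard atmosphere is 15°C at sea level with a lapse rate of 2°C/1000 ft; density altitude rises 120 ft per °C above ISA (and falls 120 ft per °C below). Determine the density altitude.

Pressure altitude = 6550 + (29.92 − 29.47) × 1000 = 6550 + (+450) = 7000 ft.
ISA temperature at 7000 ft = 15 − 2 × (7000/1000) = 1°C.
ISA deviation = 35 − 1 = +34°C.
Density altitude = 7000 + 120 × (34) = 11080 ft.

11080 ft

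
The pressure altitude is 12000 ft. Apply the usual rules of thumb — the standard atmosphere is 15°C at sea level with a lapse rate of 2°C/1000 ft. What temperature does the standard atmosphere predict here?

ISA temperature = 15 − 2 × (12000/1000) = 15 − 24 = -9°C.

-9°C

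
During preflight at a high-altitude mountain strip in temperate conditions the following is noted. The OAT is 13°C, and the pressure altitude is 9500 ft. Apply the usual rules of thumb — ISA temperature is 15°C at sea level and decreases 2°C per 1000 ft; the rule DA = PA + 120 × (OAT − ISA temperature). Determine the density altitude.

11540 ft

ISA temperature at 9500 ft = 15 − 2 × (9500/1000) = -4°C.
ISA deviation = 13 − (-4) = +17°C.
Density altitude = 9500 + 120 × (17) = 9500 + (+2040) = 11540 ft.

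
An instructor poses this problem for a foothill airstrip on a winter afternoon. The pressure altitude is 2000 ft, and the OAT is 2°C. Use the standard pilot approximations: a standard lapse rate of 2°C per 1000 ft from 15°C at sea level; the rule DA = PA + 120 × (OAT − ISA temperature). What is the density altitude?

ISA temperature at 2000 ft = 15 − 2 × (2000/1000) = 11°C.
ISA deviation = 2 − 11 = -9°C.
Density altitude = 2000 + 120 × (-9) = 2000 + (-1080) = 920 ft.

920 ft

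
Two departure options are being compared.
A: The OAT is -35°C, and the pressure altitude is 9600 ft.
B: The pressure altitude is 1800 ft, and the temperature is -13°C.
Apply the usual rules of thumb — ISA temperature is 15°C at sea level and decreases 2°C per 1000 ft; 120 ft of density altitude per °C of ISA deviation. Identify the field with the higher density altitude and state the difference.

A by 7032 ft

A: ISA temp = -4.2°C, deviation -30.8°C, DA = 9600 + 120 × (-30.8) = 5904 ft.
B: ISA temp = 11.4°C, deviation -24.4°C, DA = 1800 + 120 × (-24.4) = -1128 ft.
A is higher by 5904 − (-1128) = 7032 ft.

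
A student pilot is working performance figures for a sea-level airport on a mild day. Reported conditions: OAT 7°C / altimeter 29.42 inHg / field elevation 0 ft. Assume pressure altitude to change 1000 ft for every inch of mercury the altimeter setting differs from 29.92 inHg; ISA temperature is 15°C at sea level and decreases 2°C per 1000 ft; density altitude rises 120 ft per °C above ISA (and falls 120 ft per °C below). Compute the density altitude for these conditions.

Pressure altitude = 0 + (29.92 − 29.42) × 1000 = 0 + (+500) = 500 ft.
ISA temperature at 500 ft = 15 − 2 × (500/1000) = 14°C.
ISA deviation = 7 − 14 = -7°C.
Density altitude = 500 + 120 × (-7) = -340 ft.

-340 ft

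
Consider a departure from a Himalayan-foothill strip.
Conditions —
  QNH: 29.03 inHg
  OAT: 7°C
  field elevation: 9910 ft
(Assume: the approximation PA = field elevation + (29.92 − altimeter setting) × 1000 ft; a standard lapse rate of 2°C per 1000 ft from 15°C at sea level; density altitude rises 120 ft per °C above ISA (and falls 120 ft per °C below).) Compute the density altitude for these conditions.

Pressure altitude = 9910 + (29.92 − 29.03) × 1000 = 9910 + (+890) = 10800 ft.
ISA temperature at 10800 ft = 15 − 2 × (10800/1000) = -6.6°C.
ISA deviation = 7 − (-6.6) = +13.6°C.
Density altitude = 10800 + 120 × (13.6) = 12432 ft.

12432 ft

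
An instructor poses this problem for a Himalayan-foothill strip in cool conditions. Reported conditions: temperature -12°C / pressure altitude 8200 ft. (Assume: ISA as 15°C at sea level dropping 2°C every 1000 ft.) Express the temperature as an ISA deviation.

ISA-10.6°C

ISA temperature at 8200 ft = 15 − 2 × (8200/1000) = -1.4°C.
Deviation = OAT − ISA = -12 − (-1.4) = -10.6°C.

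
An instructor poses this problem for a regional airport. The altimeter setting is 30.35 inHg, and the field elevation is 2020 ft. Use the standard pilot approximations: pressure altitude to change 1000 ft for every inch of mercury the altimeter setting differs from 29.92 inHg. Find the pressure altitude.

Pressure correction = (29.92 − 30.35) × 1000 = -430 ft.
Pressure altitude = 2020 + (-430) = 1590 ft.

1590 ft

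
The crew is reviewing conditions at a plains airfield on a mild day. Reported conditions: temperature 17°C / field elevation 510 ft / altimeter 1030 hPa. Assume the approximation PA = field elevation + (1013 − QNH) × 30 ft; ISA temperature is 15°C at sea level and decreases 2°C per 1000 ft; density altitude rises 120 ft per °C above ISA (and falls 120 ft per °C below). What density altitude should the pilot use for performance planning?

240 ft

Pressure altitude = 510 + (1013 − 1030) × 30 = 510 + (-510) = 0 ft.
ISA temperature at 0 ft = 15 − 2 × (0/1000) = 15°C.
ISA deviation = 17 − 15 = +2°C.
Density altitude = 0 + 120 × (2) = 240 ft.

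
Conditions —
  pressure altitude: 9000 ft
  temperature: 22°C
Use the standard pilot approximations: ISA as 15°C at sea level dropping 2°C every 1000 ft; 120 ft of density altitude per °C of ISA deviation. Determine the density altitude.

ISA temperature at 9000 ft = 15 − 2 × (9000/1000) = -3°C.
ISA deviation = 22 − (-3) = +25°C.
Density altitude = 9000 + 120 × (25) = 9000 + (+3000) = 12000 ft.

12000 ft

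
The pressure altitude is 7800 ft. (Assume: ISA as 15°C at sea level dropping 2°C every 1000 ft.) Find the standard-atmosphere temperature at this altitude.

ISA temperature = 15 − 2 × (7800/1000) = 15 − 15.6 = -0.6°C.

-0.6°C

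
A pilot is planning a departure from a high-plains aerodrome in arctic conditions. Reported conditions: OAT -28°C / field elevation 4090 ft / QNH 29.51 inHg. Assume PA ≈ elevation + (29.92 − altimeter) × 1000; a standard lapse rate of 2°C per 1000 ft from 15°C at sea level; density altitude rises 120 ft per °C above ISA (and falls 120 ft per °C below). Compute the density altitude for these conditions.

Pressure altitude = 4090 + (29.92 − 29.51) × 1000 = 4090 + (+410) = 4500 ft.
ISA temperature at 4500 ft = 15 − 2 × (4500/1000) = 6°C.
ISA deviation = -28 − 6 = -34°C.
Density altitude = 4500 + 120 × (-34) = 420 ft.

420 ft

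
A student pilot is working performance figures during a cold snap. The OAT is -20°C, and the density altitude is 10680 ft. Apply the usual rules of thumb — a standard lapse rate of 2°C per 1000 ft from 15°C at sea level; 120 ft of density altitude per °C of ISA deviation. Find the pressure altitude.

12000 ft

DA = PA + 120 × (OAT − (15 − 2·PA/1000)) = PA + 120·OAT − 1800 + 0.24·PA = 1.24·PA + 120·OAT − 1800.
So 1.24·PA = 10680 − 120 × (-20) + 1800 = 14880.
PA = 14880 / 1.24 = 12000 ft.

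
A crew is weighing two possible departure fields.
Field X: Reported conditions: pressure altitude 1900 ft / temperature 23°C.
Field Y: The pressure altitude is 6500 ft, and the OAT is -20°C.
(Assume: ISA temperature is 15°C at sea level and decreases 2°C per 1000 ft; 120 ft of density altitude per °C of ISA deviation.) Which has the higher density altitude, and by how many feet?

Field X: ISA temp = 11.2°C, deviation +11.8°C, DA = 1900 + 120 × 11.8 = 3316 ft.
Field Y: ISA temp = 2°C, deviation -22°C, DA = 6500 + 120 × (-22) = 3860 ft.
Field Y is higher by 3860 − 3316 = 544 ft.

Field Y by 544 ft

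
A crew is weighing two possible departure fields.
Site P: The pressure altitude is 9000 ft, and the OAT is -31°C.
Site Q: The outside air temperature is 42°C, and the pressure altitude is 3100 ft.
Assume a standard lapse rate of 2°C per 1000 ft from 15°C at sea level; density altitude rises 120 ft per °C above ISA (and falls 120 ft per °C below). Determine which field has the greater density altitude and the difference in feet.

Site P: ISA temp = -3°C, deviation -28°C, DA = 9000 + 120 × (-28) = 5640 ft.
Site Q: ISA temp = 8.8°C, deviation +33.2°C, DA = 3100 + 120 × 33.2 = 7084 ft.
Site Q is higher by 7084 − 5640 = 1444 ft.

Site Q by 1444 ft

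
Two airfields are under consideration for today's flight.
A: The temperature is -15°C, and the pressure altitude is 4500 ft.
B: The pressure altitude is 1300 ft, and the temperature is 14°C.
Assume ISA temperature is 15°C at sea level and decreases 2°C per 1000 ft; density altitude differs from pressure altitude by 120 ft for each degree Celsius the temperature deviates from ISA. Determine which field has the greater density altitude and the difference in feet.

A by 488 ft

A: ISA temp = 6°C, deviation -21°C, DA = 4500 + 120 × (-21) = 1980 ft.
B: ISA temp = 12.4°C, deviation +1.6°C, DA = 1300 + 120 × 1.6 = 1492 ft.
A is higher by 1980 − 1492 = 488 ft.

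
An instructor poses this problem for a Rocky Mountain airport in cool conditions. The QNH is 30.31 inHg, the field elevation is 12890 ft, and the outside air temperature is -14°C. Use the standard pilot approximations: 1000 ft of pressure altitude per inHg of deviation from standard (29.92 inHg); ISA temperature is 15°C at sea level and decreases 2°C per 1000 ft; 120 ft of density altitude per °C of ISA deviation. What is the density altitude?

12020 ft

Pressure altitude = 12890 + (29.92 − 30.31) × 1000 = 12890 + (-390) = 12500 ft.
ISA temperature at 12500 ft = 15 − 2 × (12500/1000) = -10°C.
ISA deviation = -14 − (-10) = -4°C.
Density altitude = 12500 + 120 × (-4) = 12020 ft.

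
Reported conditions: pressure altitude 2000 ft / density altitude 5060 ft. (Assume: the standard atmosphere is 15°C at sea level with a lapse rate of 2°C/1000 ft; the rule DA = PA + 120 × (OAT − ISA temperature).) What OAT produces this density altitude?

Density altitude − pressure altitude = 5060 − 2000 = +3060 ft.
At 120 ft/°C that is an ISA deviation of 3060/120 = +25.5°C.
ISA temperature at 2000 ft = 15 − 2 × (2000/1000) = 11°C.
OAT = ISA + deviation = 11 + (+25.5) = 36.5°C.

36.5°C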